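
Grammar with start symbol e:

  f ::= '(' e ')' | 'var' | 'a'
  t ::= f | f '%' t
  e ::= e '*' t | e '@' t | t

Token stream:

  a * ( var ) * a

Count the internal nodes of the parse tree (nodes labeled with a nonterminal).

12

[e [e [e [t [f a]]] * [t [f ( [e [t [f var]]] )]]] * [t [f a]]]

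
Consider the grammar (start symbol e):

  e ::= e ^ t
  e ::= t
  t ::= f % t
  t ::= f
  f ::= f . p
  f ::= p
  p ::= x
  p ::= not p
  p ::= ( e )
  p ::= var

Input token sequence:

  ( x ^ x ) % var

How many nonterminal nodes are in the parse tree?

[e [t [f [p ( [e [e [t [f [p x]]]] ^ [t [f [p x]]]] )]] % [t [f [p var]]]]]

15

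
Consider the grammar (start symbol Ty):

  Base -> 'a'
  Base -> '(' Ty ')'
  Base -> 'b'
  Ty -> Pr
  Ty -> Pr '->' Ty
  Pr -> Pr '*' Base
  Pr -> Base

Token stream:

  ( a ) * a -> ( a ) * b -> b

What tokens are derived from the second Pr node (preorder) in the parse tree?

[Ty [Pr [Pr [Base ( [Ty [Pr [Base a]]] )]] * [Base a]] -> [Ty [Pr [Pr [Base ( [Ty [Pr [Base a]]] )]] * [Base b]] -> [Ty [Pr [Base b]]]]]

( a )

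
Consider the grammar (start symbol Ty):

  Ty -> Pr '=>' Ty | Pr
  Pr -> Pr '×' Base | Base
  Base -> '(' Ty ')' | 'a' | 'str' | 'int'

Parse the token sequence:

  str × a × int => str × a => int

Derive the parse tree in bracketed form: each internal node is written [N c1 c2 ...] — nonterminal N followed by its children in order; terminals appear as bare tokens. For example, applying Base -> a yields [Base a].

[Ty [Pr [Pr [Pr [Base str]] × [Base a]] × [Base int]] => [Ty [Pr [Pr [Base str]] × [Base a]] => [Ty [Pr [Base int]]]]]

Ty
Pr => Ty
Pr × Base => Ty
Pr × Base × Base => Ty
Base × Base × Base => Ty
str × Base × Base => Ty
str × a × Base => Ty
str × a × int => Ty
str × a × int => Pr => Ty
str × a × int => Pr × Base => Ty
str × a × int => Base × Base => Ty
str × a × int => str × Base => Ty
str × a × int => str × a => Ty
str × a × int => str × a => Pr
str × a × int => str × a => Base
str × a × int => str × a => int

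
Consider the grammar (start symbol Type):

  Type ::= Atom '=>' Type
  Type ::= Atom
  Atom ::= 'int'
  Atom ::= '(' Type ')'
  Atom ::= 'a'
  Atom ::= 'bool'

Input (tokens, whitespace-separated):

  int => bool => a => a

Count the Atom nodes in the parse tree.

[Type [Atom int] => [Type [Atom bool] => [Type [Atom a] => [Type [Atom a]]]]]

4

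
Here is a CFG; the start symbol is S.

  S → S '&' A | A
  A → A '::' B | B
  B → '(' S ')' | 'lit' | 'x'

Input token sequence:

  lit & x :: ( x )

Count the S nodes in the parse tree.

3

[S [S [A [B lit]]] & [A [A [B x]] :: [B ( [S [A [B x]]] )]]]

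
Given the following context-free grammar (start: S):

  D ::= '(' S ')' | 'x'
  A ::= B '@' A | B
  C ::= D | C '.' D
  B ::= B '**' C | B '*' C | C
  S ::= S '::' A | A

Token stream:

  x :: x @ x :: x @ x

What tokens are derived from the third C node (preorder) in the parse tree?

[S [S [S [A [B [C [D x]]]]] :: [A [B [C [D x]]] @ [A [B [C [D x]]]]]] :: [A [B [C [D x]]] @ [A [B [C [D x]]]]]]

x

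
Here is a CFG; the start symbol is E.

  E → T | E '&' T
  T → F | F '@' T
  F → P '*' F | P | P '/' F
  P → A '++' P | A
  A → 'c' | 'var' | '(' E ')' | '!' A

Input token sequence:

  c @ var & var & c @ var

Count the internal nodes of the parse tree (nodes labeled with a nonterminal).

23

[E [E [E [T [F [P [A c]]] @ [T [F [P [A var]]]]]] & [T [F [P [A var]]]]] & [T [F [P [A c]]] @ [T [F [P [A var]]]]]]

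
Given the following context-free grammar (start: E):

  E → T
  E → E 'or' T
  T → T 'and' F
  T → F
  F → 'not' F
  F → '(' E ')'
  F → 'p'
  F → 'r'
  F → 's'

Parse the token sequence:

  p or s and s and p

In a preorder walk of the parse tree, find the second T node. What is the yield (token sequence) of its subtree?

[E [E [T [F p]]] or [T [T [T [F s]] and [F s]] and [F p]]]

s and s and p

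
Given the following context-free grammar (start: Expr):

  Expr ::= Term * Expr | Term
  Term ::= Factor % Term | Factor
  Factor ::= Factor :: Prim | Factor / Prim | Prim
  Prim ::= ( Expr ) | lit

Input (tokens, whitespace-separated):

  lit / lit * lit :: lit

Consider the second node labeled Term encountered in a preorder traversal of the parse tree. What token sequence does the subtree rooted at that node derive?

[Expr [Term [Factor [Factor [Prim lit]] / [Prim lit]]] * [Expr [Term [Factor [Factor [Prim lit]] :: [Prim lit]]]]]

lit :: lit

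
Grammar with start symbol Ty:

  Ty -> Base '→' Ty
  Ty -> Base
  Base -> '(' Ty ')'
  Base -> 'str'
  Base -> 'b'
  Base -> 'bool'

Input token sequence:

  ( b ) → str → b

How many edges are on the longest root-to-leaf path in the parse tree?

4

[Ty [Base ( [Ty [Base b]] )] → [Ty [Base str] → [Ty [Base b]]]]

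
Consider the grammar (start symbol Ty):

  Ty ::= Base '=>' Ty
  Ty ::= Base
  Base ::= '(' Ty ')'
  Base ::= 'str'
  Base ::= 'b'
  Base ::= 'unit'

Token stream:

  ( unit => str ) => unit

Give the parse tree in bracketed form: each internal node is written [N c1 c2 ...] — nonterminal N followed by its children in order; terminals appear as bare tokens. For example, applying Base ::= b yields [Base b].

[Ty [Base ( [Ty [Base unit] => [Ty [Base str]]] )] => [Ty [Base unit]]]

Ty
Base => Ty
( Ty ) => Ty
( Base => Ty ) => Ty
( unit => Ty ) => Ty
( unit => Base ) => Ty
( unit => str ) => Ty
( unit => str ) => Base
( unit => str ) => unit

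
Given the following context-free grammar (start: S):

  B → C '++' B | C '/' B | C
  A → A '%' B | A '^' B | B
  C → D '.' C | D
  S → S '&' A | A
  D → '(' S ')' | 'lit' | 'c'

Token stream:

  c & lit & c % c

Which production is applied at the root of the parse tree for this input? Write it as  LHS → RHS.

[S [S [S [A [B [C [D c]]]]] & [A [B [C [D lit]]]]] & [A [A [B [C [D c]]]] % [B [C [D c]]]]]

S → S '&' A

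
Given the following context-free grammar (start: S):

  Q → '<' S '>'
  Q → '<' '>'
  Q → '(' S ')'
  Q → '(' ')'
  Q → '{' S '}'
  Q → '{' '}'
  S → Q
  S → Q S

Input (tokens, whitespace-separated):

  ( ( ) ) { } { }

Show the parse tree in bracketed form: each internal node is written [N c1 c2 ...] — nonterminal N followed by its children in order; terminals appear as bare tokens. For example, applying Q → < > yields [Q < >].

S
Q S
( S ) S
( Q ) S
( ( ) ) S
( ( ) ) Q S
( ( ) ) { } S
( ( ) ) { } Q
( ( ) ) { } { }

[S [Q ( [S [Q ( )]] )] [S [Q { }] [S [Q { }]]]]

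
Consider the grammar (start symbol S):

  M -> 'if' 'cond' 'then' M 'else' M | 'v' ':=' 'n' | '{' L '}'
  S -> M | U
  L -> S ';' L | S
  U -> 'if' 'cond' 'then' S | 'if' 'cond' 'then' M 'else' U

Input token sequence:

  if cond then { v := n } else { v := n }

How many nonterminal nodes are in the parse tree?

10

[S [M if cond then [M { [L [S [M v := n]]] }] else [M { [L [S [M v := n]]] }]]]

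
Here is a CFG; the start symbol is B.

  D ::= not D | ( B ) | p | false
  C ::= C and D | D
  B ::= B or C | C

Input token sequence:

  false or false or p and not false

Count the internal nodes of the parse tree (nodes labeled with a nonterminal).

12

[B [B [B [C [D false]]] or [C [D false]]] or [C [C [D p]] and [D not [D false]]]]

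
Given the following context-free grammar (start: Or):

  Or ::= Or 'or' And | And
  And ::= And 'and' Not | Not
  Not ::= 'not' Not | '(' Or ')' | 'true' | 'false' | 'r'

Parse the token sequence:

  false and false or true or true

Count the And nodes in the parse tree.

4

[Or [Or [Or [And [And [Not false]] and [Not false]]] or [And [Not true]]] or [And [Not true]]]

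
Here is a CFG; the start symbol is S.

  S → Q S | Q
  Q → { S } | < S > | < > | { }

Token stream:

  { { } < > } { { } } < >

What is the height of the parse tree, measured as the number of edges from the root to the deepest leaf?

[S [Q { [S [Q { }] [S [Q < >]]] }] [S [Q { [S [Q { }]] }] [S [Q < >]]]]

5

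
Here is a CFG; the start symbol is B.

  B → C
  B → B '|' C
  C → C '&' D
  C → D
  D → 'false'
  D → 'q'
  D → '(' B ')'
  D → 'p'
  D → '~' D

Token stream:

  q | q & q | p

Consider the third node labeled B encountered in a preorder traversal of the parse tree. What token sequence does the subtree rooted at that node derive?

[B [B [B [C [D q]]] | [C [C [D q]] & [D q]]] | [C [D p]]]

q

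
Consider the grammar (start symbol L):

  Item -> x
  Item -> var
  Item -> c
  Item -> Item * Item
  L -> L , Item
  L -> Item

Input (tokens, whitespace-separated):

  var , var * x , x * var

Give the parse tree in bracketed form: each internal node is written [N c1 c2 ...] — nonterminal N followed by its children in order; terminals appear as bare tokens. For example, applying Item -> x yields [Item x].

[L [L [L [Item var]] , [Item [Item var] * [Item x]]] , [Item [Item x] * [Item var]]]

L
L , Item
L , Item , Item
Item , Item , Item
var , Item , Item
var , Item * Item , Item
var , var * Item , Item
var , var * x , Item
var , var * x , Item * Item
var , var * x , x * Item
var , var * x , x * var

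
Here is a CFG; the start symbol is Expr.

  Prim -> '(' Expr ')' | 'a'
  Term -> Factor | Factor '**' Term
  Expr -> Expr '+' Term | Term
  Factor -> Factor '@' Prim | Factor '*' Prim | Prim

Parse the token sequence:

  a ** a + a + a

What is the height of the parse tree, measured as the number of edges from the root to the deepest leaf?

[Expr [Expr [Expr [Term [Factor [Prim a]] ** [Term [Factor [Prim a]]]]] + [Term [Factor [Prim a]]]] + [Term [Factor [Prim a]]]]

7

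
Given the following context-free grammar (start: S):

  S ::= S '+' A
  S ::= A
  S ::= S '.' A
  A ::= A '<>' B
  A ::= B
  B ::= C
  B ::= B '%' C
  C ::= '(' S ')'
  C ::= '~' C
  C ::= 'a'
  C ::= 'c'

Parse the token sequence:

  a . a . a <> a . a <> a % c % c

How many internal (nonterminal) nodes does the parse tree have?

[S [S [S [S [A [B [C a]]]] . [A [B [C a]]]] . [A [A [B [C a]]] <> [B [C a]]]] . [A [A [B [C a]]] <> [B [B [B [C a]] % [C c]] % [C c]]]]

26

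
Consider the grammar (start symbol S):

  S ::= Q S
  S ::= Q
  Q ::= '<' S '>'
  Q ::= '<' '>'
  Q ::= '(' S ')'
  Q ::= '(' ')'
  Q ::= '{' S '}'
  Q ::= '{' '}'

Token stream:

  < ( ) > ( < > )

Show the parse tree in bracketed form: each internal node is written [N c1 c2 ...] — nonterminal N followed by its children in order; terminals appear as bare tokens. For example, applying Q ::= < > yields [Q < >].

S
Q S
< S > S
< Q > S
< ( ) > S
< ( ) > Q
< ( ) > ( S )
< ( ) > ( Q )
< ( ) > ( < > )

[S [Q < [S [Q ( )]] >] [S [Q ( [S [Q < >]] )]]]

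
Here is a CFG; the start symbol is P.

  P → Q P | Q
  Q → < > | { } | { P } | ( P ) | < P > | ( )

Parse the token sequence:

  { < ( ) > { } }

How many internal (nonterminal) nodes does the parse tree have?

[P [Q { [P [Q < [P [Q ( )]] >] [P [Q { }]]] }]]

8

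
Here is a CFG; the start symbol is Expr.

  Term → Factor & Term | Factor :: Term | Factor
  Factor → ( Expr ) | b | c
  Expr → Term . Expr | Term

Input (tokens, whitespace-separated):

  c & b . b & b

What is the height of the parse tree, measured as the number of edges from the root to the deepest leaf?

5

[Expr [Term [Factor c] & [Term [Factor b]]] . [Expr [Term [Factor b] & [Term [Factor b]]]]]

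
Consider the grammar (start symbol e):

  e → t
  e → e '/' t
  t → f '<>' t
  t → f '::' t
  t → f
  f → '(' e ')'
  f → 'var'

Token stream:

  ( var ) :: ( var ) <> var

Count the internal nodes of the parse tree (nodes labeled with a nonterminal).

13

[e [t [f ( [e [t [f var]]] )] :: [t [f ( [e [t [f var]]] )] <> [t [f var]]]]]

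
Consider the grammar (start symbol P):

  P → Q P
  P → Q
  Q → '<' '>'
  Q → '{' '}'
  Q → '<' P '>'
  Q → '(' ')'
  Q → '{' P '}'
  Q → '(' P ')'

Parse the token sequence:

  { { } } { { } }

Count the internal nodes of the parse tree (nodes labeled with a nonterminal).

8

[P [Q { [P [Q { }]] }] [P [Q { [P [Q { }]] }]]]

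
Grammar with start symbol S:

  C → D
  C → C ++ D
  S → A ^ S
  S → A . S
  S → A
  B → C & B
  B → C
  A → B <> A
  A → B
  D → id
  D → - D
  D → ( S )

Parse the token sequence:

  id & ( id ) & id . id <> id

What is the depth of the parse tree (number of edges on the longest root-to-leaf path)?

[S [A [B [C [D id]] & [B [C [D ( [S [A [B [C [D id]]]]] )]] & [B [C [D id]]]]]] . [S [A [B [C [D id]]] <> [A [B [C [D id]]]]]]]

11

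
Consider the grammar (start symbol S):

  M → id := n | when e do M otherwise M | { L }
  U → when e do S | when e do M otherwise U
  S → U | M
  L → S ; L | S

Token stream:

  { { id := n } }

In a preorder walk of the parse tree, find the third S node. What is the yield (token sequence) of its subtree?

id := n

[S [M { [L [S [M { [L [S [M id := n]]] }]]] }]]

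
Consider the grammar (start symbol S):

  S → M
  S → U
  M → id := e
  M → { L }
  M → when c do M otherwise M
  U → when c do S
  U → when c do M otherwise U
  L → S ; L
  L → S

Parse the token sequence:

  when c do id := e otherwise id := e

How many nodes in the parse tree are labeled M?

3

[S [M when c do [M id := e] otherwise [M id := e]]]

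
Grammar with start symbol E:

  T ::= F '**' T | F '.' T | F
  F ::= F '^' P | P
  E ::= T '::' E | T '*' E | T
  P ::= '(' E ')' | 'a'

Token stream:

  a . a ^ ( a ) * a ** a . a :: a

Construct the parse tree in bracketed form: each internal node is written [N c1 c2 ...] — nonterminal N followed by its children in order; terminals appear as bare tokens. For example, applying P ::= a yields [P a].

[E [T [F [P a]] . [T [F [F [P a]] ^ [P ( [E [T [F [P a]]]] )]]]] * [E [T [F [P a]] ** [T [F [P a]] . [T [F [P a]]]]] :: [E [T [F [P a]]]]]]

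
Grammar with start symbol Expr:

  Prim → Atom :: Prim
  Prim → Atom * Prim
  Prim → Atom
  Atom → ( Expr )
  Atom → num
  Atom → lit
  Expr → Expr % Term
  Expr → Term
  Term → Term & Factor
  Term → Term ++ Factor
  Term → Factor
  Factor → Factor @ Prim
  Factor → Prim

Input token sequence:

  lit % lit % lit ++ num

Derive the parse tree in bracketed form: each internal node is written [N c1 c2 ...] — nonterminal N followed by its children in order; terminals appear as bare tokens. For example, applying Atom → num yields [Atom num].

Expr
Expr % Term
Expr % Term % Term
Term % Term % Term
Factor % Term % Term
Prim % Term % Term
Atom % Term % Term
lit % Term % Term
lit % Factor % Term
lit % Prim % Term
lit % Atom % Term
lit % lit % Term
lit % lit % Term ++ Factor
lit % lit % Factor ++ Factor
lit % lit % Prim ++ Factor
lit % lit % Atom ++ Factor
lit % lit % lit ++ Factor
lit % lit % lit ++ Prim
lit % lit % lit ++ Atom
lit % lit % lit ++ num

[Expr [Expr [Expr [Term [Factor [Prim [Atom lit]]]]] % [Term [Factor [Prim [Atom lit]]]]] % [Term [Term [Factor [Prim [Atom lit]]]] ++ [Factor [Prim [Atom num]]]]]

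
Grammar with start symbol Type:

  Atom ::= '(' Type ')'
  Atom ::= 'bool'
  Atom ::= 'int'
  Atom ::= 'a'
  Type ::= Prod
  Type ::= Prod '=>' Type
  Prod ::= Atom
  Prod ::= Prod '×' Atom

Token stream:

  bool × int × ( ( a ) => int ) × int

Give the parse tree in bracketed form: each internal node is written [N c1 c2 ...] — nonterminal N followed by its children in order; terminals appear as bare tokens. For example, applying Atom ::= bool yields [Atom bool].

[Type [Prod [Prod [Prod [Prod [Atom bool]] × [Atom int]] × [Atom ( [Type [Prod [Atom ( [Type [Prod [Atom a]]] )]] => [Type [Prod [Atom int]]]] )]] × [Atom int]]]

Type
Prod
Prod × Atom
Prod × Atom × Atom
Prod × Atom × Atom × Atom
Atom × Atom × Atom × Atom
bool × Atom × Atom × Atom
bool × int × Atom × Atom
bool × int × ( Type ) × Atom
bool × int × ( Prod => Type ) × Atom
bool × int × ( Atom => Type ) × Atom
bool × int × ( ( Type ) => Type ) × Atom
bool × int × ( ( Prod ) => Type ) × Atom
bool × int × ( ( Atom ) => Type ) × Atom
bool × int × ( ( a ) => Type ) × Atom
bool × int × ( ( a ) => Prod ) × Atom
bool × int × ( ( a ) => Atom ) × Atom
bool × int × ( ( a ) => int ) × Atom
bool × int × ( ( a ) => int ) × int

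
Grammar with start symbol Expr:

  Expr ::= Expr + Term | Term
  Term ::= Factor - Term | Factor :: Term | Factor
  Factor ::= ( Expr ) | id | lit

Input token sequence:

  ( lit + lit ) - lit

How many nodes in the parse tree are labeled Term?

4

[Expr [Term [Factor ( [Expr [Expr [Term [Factor lit]]] + [Term [Factor lit]]] )] - [Term [Factor lit]]]]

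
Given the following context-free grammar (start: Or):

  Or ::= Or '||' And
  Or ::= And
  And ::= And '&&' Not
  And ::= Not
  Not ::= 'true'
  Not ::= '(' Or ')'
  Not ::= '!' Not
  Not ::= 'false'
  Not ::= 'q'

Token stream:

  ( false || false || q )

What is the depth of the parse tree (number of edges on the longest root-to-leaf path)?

[Or [And [Not ( [Or [Or [Or [And [Not false]]] || [And [Not false]]] || [And [Not q]]] )]]]

8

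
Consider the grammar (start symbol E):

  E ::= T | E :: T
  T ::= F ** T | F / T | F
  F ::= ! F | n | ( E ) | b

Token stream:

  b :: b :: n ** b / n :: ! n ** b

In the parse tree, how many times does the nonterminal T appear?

7

[E [E [E [E [T [F b]]] :: [T [F b]]] :: [T [F n] ** [T [F b] / [T [F n]]]]] :: [T [F ! [F n]] ** [T [F b]]]]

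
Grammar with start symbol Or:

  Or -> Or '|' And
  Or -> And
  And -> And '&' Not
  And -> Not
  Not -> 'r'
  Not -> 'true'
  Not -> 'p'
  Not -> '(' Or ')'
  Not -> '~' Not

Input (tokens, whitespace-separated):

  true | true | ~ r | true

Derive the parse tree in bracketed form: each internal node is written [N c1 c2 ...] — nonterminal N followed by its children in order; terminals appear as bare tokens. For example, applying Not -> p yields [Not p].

Or
Or | And
Or | And | And
Or | And | And | And
And | And | And | And
Not | And | And | And
true | And | And | And
true | Not | And | And
true | true | And | And
true | true | Not | And
true | true | ~ Not | And
true | true | ~ r | And
true | true | ~ r | Not
true | true | ~ r | true

[Or [Or [Or [Or [And [Not true]]] | [And [Not true]]] | [And [Not ~ [Not r]]]] | [And [Not true]]]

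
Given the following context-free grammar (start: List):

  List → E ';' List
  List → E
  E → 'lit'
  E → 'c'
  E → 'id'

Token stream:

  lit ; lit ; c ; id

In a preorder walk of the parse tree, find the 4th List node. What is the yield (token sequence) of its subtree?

id

[List [E lit] ; [List [E lit] ; [List [E c] ; [List [E id]]]]]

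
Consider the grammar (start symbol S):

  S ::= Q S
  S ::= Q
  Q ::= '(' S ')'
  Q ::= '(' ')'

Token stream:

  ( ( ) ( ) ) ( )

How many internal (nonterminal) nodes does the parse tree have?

8

[S [Q ( [S [Q ( )] [S [Q ( )]]] )] [S [Q ( )]]]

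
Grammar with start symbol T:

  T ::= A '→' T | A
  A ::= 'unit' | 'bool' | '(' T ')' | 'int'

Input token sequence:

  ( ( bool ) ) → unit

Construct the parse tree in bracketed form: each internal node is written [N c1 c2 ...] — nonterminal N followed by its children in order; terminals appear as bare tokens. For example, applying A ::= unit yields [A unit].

[T [A ( [T [A ( [T [A bool]] )]] )] → [T [A unit]]]

T
A → T
( T ) → T
( A ) → T
( ( T ) ) → T
( ( A ) ) → T
( ( bool ) ) → T
( ( bool ) ) → A
( ( bool ) ) → unit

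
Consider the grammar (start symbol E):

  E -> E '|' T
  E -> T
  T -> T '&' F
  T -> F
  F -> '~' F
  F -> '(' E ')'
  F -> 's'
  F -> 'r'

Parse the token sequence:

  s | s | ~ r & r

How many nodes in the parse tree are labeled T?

4

[E [E [E [T [F s]]] | [T [F s]]] | [T [T [F ~ [F r]]] & [F r]]]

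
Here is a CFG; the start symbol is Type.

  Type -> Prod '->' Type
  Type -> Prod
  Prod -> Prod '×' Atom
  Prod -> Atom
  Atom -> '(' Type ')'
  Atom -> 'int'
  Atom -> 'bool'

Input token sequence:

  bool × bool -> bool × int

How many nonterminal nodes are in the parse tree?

[Type [Prod [Prod [Atom bool]] × [Atom bool]] -> [Type [Prod [Prod [Atom bool]] × [Atom int]]]]

10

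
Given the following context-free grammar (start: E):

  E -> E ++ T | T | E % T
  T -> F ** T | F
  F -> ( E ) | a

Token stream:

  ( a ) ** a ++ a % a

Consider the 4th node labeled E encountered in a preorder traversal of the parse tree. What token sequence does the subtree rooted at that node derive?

[E [E [E [T [F ( [E [T [F a]]] )] ** [T [F a]]]] ++ [T [F a]]] % [T [F a]]]

a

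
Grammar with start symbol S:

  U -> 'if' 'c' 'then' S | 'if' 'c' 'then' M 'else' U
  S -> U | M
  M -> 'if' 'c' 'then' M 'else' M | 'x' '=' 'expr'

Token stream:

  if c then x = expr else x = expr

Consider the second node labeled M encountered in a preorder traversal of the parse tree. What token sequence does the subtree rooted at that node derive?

[S [M if c then [M x = expr] else [M x = expr]]]

x = expr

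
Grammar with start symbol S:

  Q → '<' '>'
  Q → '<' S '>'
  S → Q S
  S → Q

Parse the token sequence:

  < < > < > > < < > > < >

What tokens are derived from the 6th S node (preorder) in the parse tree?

[S [Q < [S [Q < >] [S [Q < >]]] >] [S [Q < [S [Q < >]] >] [S [Q < >]]]]

< >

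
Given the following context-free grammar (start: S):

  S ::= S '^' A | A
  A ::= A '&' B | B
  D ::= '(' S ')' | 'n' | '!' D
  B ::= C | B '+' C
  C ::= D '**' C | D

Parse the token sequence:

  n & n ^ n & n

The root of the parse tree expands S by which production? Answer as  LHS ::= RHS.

S ::= S '^' A

[S [S [A [A [B [C [D n]]]] & [B [C [D n]]]]] ^ [A [A [B [C [D n]]]] & [B [C [D n]]]]]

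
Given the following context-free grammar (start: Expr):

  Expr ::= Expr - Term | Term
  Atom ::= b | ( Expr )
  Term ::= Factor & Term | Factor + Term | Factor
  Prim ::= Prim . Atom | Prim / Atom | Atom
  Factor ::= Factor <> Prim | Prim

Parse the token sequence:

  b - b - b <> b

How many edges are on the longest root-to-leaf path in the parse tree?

7

[Expr [Expr [Expr [Term [Factor [Prim [Atom b]]]]] - [Term [Factor [Prim [Atom b]]]]] - [Term [Factor [Factor [Prim [Atom b]]] <> [Prim [Atom b]]]]]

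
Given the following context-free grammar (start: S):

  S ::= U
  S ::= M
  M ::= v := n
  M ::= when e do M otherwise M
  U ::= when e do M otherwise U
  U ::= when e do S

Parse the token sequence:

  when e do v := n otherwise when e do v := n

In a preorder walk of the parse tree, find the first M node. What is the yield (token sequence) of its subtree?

[S [U when e do [M v := n] otherwise [U when e do [S [M v := n]]]]]

v := n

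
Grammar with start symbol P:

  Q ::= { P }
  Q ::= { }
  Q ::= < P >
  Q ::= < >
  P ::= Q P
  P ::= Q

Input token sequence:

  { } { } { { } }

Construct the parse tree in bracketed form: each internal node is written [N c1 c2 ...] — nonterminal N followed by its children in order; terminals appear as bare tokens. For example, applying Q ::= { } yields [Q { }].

P
Q P
{ } P
{ } Q P
{ } { } P
{ } { } Q
{ } { } { P }
{ } { } { Q }
{ } { } { { } }

[P [Q { }] [P [Q { }] [P [Q { [P [Q { }]] }]]]]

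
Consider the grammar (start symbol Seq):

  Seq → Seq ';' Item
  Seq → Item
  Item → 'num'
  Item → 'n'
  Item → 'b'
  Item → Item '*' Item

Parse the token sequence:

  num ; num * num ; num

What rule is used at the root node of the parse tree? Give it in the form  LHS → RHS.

[Seq [Seq [Seq [Item num]] ; [Item [Item num] * [Item num]]] ; [Item num]]

Seq → Seq ';' Item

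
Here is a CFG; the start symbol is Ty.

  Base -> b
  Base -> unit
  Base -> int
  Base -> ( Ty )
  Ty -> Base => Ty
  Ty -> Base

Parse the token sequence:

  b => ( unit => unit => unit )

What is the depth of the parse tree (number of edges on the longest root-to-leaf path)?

7

[Ty [Base b] => [Ty [Base ( [Ty [Base unit] => [Ty [Base unit] => [Ty [Base unit]]]] )]]]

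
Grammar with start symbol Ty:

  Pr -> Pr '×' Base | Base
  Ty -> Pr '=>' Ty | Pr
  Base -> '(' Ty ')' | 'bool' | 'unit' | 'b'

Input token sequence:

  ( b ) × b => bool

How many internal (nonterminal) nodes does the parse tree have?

[Ty [Pr [Pr [Base ( [Ty [Pr [Base b]]] )]] × [Base b]] => [Ty [Pr [Base bool]]]]

11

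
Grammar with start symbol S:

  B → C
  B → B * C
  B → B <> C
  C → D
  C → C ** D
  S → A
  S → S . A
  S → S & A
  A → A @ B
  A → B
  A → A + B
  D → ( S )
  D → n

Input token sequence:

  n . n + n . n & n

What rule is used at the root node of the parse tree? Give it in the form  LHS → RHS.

[S [S [S [S [A [B [C [D n]]]]] . [A [A [B [C [D n]]]] + [B [C [D n]]]]] . [A [B [C [D n]]]]] & [A [B [C [D n]]]]]

S → S & A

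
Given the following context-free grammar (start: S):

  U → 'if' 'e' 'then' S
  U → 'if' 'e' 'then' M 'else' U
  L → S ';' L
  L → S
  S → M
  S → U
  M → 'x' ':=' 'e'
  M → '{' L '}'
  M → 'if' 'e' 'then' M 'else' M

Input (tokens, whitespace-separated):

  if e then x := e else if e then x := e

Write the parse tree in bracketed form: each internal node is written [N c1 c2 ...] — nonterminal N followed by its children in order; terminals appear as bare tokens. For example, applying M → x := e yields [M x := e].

[S [U if e then [M x := e] else [U if e then [S [M x := e]]]]]

S
U
if e then M else U
if e then x := e else U
if e then x := e else if e then S
if e then x := e else if e then M
if e then x := e else if e then x := e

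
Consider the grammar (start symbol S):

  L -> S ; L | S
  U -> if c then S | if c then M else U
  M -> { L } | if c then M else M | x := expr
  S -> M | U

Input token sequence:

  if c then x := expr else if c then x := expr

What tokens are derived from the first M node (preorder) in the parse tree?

[S [U if c then [M x := expr] else [U if c then [S [M x := expr]]]]]

x := expr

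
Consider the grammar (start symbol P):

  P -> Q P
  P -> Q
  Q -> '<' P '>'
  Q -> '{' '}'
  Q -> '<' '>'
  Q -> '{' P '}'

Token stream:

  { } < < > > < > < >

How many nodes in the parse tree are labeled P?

5

[P [Q { }] [P [Q < [P [Q < >]] >] [P [Q < >] [P [Q < >]]]]]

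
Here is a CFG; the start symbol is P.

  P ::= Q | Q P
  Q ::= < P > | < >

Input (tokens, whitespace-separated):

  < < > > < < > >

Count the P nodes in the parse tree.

4

[P [Q < [P [Q < >]] >] [P [Q < [P [Q < >]] >]]]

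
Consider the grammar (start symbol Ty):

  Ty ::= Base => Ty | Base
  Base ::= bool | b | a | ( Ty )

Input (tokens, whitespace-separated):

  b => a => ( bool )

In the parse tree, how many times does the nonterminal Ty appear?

4

[Ty [Base b] => [Ty [Base a] => [Ty [Base ( [Ty [Base bool]] )]]]]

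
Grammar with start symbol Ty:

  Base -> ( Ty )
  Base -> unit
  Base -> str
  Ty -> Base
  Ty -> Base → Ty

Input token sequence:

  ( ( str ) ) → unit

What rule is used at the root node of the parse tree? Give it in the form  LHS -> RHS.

[Ty [Base ( [Ty [Base ( [Ty [Base str]] )]] )] → [Ty [Base unit]]]

Ty -> Base → Ty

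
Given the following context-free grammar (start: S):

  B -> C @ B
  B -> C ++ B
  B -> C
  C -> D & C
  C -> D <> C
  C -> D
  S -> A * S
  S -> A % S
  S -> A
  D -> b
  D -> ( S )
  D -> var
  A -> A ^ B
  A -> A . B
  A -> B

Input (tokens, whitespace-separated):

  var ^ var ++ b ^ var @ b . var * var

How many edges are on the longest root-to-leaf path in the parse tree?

8

[S [A [A [A [A [B [C [D var]]]] ^ [B [C [D var]] ++ [B [C [D b]]]]] ^ [B [C [D var]] @ [B [C [D b]]]]] . [B [C [D var]]]] * [S [A [B [C [D var]]]]]]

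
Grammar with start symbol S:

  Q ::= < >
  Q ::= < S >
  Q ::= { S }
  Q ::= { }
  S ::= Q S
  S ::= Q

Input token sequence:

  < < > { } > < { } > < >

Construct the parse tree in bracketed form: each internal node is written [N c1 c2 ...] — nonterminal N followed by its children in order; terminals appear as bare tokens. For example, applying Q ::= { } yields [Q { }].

S
Q S
< S > S
< Q S > S
< < > S > S
< < > Q > S
< < > { } > S
< < > { } > Q S
< < > { } > < S > S
< < > { } > < Q > S
< < > { } > < { } > S
< < > { } > < { } > Q
< < > { } > < { } > < >

[S [Q < [S [Q < >] [S [Q { }]]] >] [S [Q < [S [Q { }]] >] [S [Q < >]]]]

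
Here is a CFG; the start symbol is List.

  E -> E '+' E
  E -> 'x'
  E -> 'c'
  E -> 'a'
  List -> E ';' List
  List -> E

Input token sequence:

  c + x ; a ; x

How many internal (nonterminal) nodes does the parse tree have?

[List [E [E c] + [E x]] ; [List [E a] ; [List [E x]]]]

8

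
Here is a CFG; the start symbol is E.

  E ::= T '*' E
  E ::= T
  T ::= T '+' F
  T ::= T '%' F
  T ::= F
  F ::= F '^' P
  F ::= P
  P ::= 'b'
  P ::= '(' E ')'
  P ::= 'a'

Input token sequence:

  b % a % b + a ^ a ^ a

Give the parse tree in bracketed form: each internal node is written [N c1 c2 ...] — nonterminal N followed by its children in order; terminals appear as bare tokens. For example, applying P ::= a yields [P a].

E
T
T + F
T % F + F
T % F % F + F
F % F % F + F
P % F % F + F
b % F % F + F
b % P % F + F
b % a % F + F
b % a % P + F
b % a % b + F
b % a % b + F ^ P
b % a % b + F ^ P ^ P
b % a % b + P ^ P ^ P
b % a % b + a ^ P ^ P
b % a % b + a ^ a ^ P
b % a % b + a ^ a ^ a

[E [T [T [T [T [F [P b]]] % [F [P a]]] % [F [P b]]] + [F [F [F [P a]] ^ [P a]] ^ [P a]]]]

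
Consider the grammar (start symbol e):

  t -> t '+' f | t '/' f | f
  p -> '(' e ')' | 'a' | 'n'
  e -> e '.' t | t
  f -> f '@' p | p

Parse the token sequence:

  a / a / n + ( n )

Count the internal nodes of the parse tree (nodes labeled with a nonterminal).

17

[e [t [t [t [t [f [p a]]] / [f [p a]]] / [f [p n]]] + [f [p ( [e [t [f [p n]]]] )]]]]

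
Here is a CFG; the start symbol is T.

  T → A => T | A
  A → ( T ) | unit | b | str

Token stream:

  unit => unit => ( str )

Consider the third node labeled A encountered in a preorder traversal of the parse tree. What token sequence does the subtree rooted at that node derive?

( str )

[T [A unit] => [T [A unit] => [T [A ( [T [A str]] )]]]]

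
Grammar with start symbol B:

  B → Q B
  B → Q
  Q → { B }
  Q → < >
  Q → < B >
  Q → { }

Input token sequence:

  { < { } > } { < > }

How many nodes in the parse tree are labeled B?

[B [Q { [B [Q < [B [Q { }]] >]] }] [B [Q { [B [Q < >]] }]]]

5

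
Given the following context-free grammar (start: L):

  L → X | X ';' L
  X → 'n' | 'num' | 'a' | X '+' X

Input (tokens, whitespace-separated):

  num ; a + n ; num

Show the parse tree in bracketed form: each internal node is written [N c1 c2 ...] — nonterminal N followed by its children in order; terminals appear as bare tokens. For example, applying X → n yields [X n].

L
X ; L
num ; L
num ; X ; L
num ; X + X ; L
num ; a + X ; L
num ; a + n ; L
num ; a + n ; X
num ; a + n ; num

[L [X num] ; [L [X [X a] + [X n]] ; [L [X num]]]]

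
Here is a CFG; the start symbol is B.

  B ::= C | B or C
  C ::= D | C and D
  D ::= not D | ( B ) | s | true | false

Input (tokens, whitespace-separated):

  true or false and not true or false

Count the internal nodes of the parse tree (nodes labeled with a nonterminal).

[B [B [B [C [D true]]] or [C [C [D false]] and [D not [D true]]]] or [C [D false]]]

12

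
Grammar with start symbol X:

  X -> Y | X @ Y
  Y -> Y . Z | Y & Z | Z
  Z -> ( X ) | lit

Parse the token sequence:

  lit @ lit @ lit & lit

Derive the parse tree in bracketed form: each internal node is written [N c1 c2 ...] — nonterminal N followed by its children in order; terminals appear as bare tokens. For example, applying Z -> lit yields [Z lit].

[X [X [X [Y [Z lit]]] @ [Y [Z lit]]] @ [Y [Y [Z lit]] & [Z lit]]]

X
X @ Y
X @ Y @ Y
Y @ Y @ Y
Z @ Y @ Y
lit @ Y @ Y
lit @ Z @ Y
lit @ lit @ Y
lit @ lit @ Y & Z
lit @ lit @ Z & Z
lit @ lit @ lit & Z
lit @ lit @ lit & lit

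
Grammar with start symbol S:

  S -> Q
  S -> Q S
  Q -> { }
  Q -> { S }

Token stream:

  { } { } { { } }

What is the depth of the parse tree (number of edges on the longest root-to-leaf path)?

6

[S [Q { }] [S [Q { }] [S [Q { [S [Q { }]] }]]]]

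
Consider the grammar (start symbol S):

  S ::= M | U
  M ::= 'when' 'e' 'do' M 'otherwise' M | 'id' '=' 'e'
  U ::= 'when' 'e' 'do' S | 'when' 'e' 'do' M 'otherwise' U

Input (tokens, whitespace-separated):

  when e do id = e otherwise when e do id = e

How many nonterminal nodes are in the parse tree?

[S [U when e do [M id = e] otherwise [U when e do [S [M id = e]]]]]

6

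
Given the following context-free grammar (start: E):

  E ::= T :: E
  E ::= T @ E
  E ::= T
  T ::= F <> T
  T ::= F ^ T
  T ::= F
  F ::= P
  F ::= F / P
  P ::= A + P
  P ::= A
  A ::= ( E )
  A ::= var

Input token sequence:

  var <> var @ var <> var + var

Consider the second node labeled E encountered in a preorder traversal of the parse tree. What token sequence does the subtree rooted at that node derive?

[E [T [F [P [A var]]] <> [T [F [P [A var]]]]] @ [E [T [F [P [A var]]] <> [T [F [P [A var] + [P [A var]]]]]]]]

var <> var + var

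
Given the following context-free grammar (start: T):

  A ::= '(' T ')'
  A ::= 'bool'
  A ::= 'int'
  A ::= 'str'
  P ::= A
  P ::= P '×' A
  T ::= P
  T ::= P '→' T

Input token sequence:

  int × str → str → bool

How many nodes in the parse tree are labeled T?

[T [P [P [A int]] × [A str]] → [T [P [A str]] → [T [P [A bool]]]]]

3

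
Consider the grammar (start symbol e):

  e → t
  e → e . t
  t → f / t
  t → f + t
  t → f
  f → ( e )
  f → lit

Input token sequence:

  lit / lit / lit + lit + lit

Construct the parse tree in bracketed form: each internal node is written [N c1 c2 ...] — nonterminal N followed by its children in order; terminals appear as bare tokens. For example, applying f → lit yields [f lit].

[e [t [f lit] / [t [f lit] / [t [f lit] + [t [f lit] + [t [f lit]]]]]]]

e
t
f / t
lit / t
lit / f / t
lit / lit / t
lit / lit / f + t
lit / lit / lit + t
lit / lit / lit + f + t
lit / lit / lit + lit + t
lit / lit / lit + lit + f
lit / lit / lit + lit + lit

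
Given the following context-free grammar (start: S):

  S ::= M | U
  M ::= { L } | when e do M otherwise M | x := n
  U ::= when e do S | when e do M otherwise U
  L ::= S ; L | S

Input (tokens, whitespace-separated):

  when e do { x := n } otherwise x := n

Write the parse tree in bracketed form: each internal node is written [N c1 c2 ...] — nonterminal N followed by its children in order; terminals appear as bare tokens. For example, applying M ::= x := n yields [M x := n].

[S [M when e do [M { [L [S [M x := n]]] }] otherwise [M x := n]]]

S
M
when e do M otherwise M
when e do { L } otherwise M
when e do { S } otherwise M
when e do { M } otherwise M
when e do { x := n } otherwise M
when e do { x := n } otherwise x := n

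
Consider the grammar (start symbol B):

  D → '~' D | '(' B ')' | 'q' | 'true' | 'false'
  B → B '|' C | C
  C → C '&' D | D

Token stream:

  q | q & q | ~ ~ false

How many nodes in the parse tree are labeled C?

4

[B [B [B [C [D q]]] | [C [C [D q]] & [D q]]] | [C [D ~ [D ~ [D false]]]]]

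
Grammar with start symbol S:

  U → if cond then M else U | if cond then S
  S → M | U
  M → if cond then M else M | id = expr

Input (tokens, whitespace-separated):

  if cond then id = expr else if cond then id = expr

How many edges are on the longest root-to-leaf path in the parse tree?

5

[S [U if cond then [M id = expr] else [U if cond then [S [M id = expr]]]]]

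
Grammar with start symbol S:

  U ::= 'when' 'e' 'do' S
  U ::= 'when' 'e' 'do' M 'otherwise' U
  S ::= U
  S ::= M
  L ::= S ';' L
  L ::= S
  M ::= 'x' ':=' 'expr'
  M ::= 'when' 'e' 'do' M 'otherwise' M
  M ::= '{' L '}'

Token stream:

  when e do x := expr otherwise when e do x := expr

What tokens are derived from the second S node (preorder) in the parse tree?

x := expr

[S [U when e do [M x := expr] otherwise [U when e do [S [M x := expr]]]]]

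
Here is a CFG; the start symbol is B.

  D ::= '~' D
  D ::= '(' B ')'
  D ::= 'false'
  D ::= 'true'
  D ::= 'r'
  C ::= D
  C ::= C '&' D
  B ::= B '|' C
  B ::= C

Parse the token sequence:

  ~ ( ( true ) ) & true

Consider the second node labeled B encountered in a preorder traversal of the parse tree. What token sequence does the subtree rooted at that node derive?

( true )

[B [C [C [D ~ [D ( [B [C [D ( [B [C [D true]]] )]]] )]]] & [D true]]]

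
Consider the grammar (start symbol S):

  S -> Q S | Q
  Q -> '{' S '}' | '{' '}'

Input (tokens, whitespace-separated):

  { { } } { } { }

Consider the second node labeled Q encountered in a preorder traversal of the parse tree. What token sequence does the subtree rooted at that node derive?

{ }

[S [Q { [S [Q { }]] }] [S [Q { }] [S [Q { }]]]]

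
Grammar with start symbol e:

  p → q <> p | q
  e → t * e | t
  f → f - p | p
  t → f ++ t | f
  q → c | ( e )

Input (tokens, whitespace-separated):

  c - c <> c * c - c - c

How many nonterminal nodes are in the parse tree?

21

[e [t [f [f [p [q c]]] - [p [q c] <> [p [q c]]]]] * [e [t [f [f [f [p [q c]]] - [p [q c]]] - [p [q c]]]]]]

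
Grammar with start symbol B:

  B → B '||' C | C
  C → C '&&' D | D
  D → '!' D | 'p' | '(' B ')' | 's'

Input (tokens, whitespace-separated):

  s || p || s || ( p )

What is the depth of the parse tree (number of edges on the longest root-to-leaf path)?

6

[B [B [B [B [C [D s]]] || [C [D p]]] || [C [D s]]] || [C [D ( [B [C [D p]]] )]]]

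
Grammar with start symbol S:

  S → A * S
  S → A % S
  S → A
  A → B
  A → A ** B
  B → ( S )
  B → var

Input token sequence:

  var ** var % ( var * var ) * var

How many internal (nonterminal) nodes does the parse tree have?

[S [A [A [B var]] ** [B var]] % [S [A [B ( [S [A [B var]] * [S [A [B var]]]] )]] * [S [A [B var]]]]]

17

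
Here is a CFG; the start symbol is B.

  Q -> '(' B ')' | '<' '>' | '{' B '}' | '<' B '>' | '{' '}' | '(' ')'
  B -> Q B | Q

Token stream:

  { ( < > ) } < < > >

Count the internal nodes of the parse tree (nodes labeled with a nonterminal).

10

[B [Q { [B [Q ( [B [Q < >]] )]] }] [B [Q < [B [Q < >]] >]]]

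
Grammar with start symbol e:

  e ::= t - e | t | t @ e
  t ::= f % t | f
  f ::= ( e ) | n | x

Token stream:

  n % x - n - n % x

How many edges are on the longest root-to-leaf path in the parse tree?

[e [t [f n] % [t [f x]]] - [e [t [f n]] - [e [t [f n] % [t [f x]]]]]]

6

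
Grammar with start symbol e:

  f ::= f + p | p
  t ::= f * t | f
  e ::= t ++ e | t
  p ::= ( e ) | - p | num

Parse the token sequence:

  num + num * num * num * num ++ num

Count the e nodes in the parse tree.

[e [t [f [f [p num]] + [p num]] * [t [f [p num]] * [t [f [p num]] * [t [f [p num]]]]]] ++ [e [t [f [p num]]]]]

2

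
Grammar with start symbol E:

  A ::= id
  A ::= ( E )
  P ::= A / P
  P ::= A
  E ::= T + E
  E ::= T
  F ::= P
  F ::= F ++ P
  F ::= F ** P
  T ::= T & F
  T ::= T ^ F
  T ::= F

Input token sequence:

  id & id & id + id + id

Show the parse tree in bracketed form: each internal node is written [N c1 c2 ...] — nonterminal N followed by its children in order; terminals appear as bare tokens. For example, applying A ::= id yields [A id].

E
T + E
T & F + E
T & F & F + E
F & F & F + E
P & F & F + E
A & F & F + E
id & F & F + E
id & P & F + E
id & A & F + E
id & id & F + E
id & id & P + E
id & id & A + E
id & id & id + E
id & id & id + T + E
id & id & id + F + E
id & id & id + P + E
id & id & id + A + E
id & id & id + id + E
id & id & id + id + T
id & id & id + id + F
id & id & id + id + P
id & id & id + id + A
id & id & id + id + id

[E [T [T [T [F [P [A id]]]] & [F [P [A id]]]] & [F [P [A id]]]] + [E [T [F [P [A id]]]] + [E [T [F [P [A id]]]]]]]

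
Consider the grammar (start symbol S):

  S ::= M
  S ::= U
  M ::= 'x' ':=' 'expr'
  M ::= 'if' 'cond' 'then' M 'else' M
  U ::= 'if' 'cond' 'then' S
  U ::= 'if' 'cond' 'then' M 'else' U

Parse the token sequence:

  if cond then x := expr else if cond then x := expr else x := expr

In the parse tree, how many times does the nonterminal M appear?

5

[S [M if cond then [M x := expr] else [M if cond then [M x := expr] else [M x := expr]]]]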